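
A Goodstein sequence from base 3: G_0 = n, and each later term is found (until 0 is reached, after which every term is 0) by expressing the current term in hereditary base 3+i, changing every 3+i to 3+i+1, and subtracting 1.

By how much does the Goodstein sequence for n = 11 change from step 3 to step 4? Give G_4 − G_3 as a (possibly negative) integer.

i=0: 11 = 3^2 + 2 (b=3); 3→4: 4^2 + 2 = 18; 18−1 = 17
i=1: 17 = 4^2 + 1 (b=4); 4→5: 5^2 + 1 = 26; 26−1 = 25
i=2: 25 = 5^2 (b=5); 5→6: 6^2 = 36; 36−1 = 35
i=3: 35 = 5·6 + 5 (b=6); 6→7: 5·7 + 5 = 40; 40−1 = 39

4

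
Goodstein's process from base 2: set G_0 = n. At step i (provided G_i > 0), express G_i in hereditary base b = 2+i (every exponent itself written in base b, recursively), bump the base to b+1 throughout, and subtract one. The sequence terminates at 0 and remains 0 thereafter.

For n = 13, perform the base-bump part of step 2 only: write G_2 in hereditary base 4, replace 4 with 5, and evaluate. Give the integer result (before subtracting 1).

16093

base 2: 13 = 2^(2 + 1) + 2^2 + 1; at 3: 3^(3 + 1) + 3^3 + 1 = 109; next = 108
base 3: 108 = 3^(3 + 1) + 3^3; at 4: 4^(4 + 1) + 4^4 = 1280; next = 1279
base 4: 1279 = 4^(4 + 1) + 3·4^3 + 3·4^2 + 3·4 + 3; at 5: 5^(5 + 1) + 3·5^3 + 3·5^2 + 3·5 + 3 = 16093; next = 16092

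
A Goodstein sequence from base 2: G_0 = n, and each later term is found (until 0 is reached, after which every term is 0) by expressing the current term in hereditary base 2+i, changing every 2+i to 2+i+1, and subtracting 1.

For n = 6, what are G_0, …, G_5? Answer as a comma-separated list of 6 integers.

G_0 = 6. HB_2(6) = 2^2 + 2. Bump = 30. G_1 = 29.
G_1 = 29. HB_3(29) = 3^3 + 2. Bump = 258. G_2 = 257.
G_2 = 257. HB_4(257) = 4^4 + 1. Bump = 3126. G_3 = 3125.
G_3 = 3125. HB_5(3125) = 5^5. Bump = 46656. G_4 = 46655.
G_4 = 46655. HB_6(46655) = 5·6^5 + 5·6^4 + 5·6^3 + 5·6^2 + 5·6 + 5. Bump = 98040. G_5 = 98039.

6, 29, 257, 3125, 46655, 98039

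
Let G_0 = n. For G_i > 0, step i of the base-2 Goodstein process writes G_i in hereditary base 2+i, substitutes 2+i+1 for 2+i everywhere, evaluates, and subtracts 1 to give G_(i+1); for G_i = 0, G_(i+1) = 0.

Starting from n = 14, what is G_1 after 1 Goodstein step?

110

G_0 = 14. HB_2(14) = 2^(2 + 1) + 2^2 + 2. Bump = 111. G_1 = 110.
G_1 = 110. HB_3(110) = 3^(3 + 1) + 3^3 + 2. Bump = 1282. G_2 = 1281.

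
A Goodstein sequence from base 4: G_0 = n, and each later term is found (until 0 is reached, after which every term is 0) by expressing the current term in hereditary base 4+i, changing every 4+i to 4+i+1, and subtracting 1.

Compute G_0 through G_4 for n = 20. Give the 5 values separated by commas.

20, 29, 39, 51, 65

(0) 20|_4 = 4^2 + 4 ↦ 5^2 + 5|_5 = 30 ⇒ 29
(1) 29|_5 = 5^2 + 4 ↦ 6^2 + 4|_6 = 40 ⇒ 39
(2) 39|_6 = 6^2 + 3 ↦ 7^2 + 3|_7 = 52 ⇒ 51
(3) 51|_7 = 7^2 + 2 ↦ 8^2 + 2|_8 = 66 ⇒ 65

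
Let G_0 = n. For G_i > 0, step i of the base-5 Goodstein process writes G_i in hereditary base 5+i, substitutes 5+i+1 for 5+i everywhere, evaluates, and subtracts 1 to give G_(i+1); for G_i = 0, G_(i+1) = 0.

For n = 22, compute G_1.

i=0: 22 = 4·5 + 2 (b=5); 5→6: 4·6 + 2 = 26; 26−1 = 25
i=1: 25 = 4·6 + 1 (b=6); 6→7: 4·7 + 1 = 29; 29−1 = 28

25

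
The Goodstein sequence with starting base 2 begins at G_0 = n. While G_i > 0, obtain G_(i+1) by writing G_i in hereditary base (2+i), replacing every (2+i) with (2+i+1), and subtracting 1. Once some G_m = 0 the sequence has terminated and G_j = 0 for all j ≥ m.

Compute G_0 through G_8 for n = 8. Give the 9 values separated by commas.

8, 80, 553, 6310, 93395, 1647195, 33554571, 774841151, 20000000211

step 0: 8 = 2^(2 + 1); sub 3 for 2: 3^(3 + 1); = 81; G_1 = 81−1 = 80
step 1: 80 = 2·3^3 + 2·3^2 + 2·3 + 2; sub 4 for 3: 2·4^4 + 2·4^2 + 2·4 + 2; = 554; G_2 = 554−1 = 553
step 2: 553 = 2·4^4 + 2·4^2 + 2·4 + 1; sub 5 for 4: 2·5^5 + 2·5^2 + 2·5 + 1; = 6311; G_3 = 6311−1 = 6310
step 3: 6310 = 2·5^5 + 2·5^2 + 2·5; sub 6 for 5: 2·6^6 + 2·6^2 + 2·6; = 93396; G_4 = 93396−1 = 93395
step 4: 93395 = 2·6^6 + 2·6^2 + 6 + 5; sub 7 for 6: 2·7^7 + 2·7^2 + 7 + 5; = 1647196; G_5 = 1647196−1 = 1647195
step 5: 1647195 = 2·7^7 + 2·7^2 + 7 + 4; sub 8 for 7: 2·8^8 + 2·8^2 + 8 + 4; = 33554572; G_6 = 33554572−1 = 33554571
step 6: 33554571 = 2·8^8 + 2·8^2 + 8 + 3; sub 9 for 8: 2·9^9 + 2·9^2 + 9 + 3; = 774841152; G_7 = 774841152−1 = 774841151
step 7: 774841151 = 2·9^9 + 2·9^2 + 9 + 2; sub 10 for 9: 2·10^10 + 2·10^2 + 10 + 2; = 20000000212; G_8 = 20000000212−1 = 20000000211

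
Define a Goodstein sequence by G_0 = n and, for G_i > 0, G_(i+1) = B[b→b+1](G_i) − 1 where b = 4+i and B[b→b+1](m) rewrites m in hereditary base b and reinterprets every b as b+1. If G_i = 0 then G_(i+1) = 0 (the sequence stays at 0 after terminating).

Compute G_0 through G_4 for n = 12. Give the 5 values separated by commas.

step 0: 12 = 3·4; sub 5 for 4: 3·5; = 15; G_1 = 15−1 = 14
step 1: 14 = 2·5 + 4; sub 6 for 5: 2·6 + 4; = 16; G_2 = 16−1 = 15
step 2: 15 = 2·6 + 3; sub 7 for 6: 2·7 + 3; = 17; G_3 = 17−1 = 16
step 3: 16 = 2·7 + 2; sub 8 for 7: 2·8 + 2; = 18; G_4 = 18−1 = 17

12, 14, 15, 16, 17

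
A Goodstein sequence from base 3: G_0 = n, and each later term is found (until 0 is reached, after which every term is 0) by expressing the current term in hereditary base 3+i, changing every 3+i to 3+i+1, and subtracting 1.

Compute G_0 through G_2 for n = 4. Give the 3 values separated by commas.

G_0=4  [base 3] 3 + 1  →[3↦4]→  4 + 1 = 5  −1 ⇒ G_1=4
G_1=4  [base 4] 4  →[4↦5]→  5 = 5  −1 ⇒ G_2=4

4, 4, 4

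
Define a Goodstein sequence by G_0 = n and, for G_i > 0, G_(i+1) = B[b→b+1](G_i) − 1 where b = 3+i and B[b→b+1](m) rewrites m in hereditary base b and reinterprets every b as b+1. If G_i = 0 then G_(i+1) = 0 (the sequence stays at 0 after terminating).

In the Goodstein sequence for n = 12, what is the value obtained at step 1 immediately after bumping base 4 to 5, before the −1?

i=0: 12 = 3^2 + 3 (b=3); 3→4: 4^2 + 4 = 20; 20−1 = 19
i=1: 19 = 4^2 + 3 (b=4); 4→5: 5^2 + 3 = 28; 28−1 = 27

28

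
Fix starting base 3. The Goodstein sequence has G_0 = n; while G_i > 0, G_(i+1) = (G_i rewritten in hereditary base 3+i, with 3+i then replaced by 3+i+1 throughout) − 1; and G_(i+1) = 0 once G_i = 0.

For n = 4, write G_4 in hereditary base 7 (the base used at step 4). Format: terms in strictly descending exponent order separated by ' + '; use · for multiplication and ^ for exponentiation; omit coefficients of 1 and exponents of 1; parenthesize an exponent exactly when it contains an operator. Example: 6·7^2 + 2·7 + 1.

i=0: 4 = 3 + 1 (b=3); 3→4: 4 + 1 = 5; 5−1 = 4
i=1: 4 = 4 (b=4); 4→5: 5 = 5; 5−1 = 4
i=2: 4 = 4 (b=5); 5→6: 4 = 4; 4−1 = 3
i=3: 3 = 3 (b=6); 6→7: 3 = 3; 3−1 = 2

2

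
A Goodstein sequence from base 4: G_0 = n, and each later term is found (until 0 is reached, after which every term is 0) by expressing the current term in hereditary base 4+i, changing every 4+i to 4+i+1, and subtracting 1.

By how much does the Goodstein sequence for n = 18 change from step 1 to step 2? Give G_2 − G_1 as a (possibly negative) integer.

i=0: 18 = 4^2 + 2 (b=4); 4→5: 5^2 + 2 = 27; 27−1 = 26
i=1: 26 = 5^2 + 1 (b=5); 5→6: 6^2 + 1 = 37; 37−1 = 36

10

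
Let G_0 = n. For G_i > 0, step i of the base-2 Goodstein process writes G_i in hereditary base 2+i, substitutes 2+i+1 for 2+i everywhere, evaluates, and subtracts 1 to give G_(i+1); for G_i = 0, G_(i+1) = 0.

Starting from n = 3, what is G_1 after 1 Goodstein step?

G_0=3  [base 2] 2 + 1  →[2↦3]→  3 + 1 = 4  −1 ⇒ G_1=3
G_1=3  [base 3] 3  →[3↦4]→  4 = 4  −1 ⇒ G_2=3

3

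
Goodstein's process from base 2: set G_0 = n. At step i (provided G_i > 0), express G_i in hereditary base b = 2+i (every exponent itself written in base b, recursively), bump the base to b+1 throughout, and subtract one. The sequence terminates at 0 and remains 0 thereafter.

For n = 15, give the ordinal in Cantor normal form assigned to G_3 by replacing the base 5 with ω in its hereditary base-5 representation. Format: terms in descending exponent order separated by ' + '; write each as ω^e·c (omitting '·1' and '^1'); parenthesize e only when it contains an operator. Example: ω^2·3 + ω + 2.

ω^(ω + 1) + ω^ω + 2

base 2: 15 = 2^(2 + 1) + 2^2 + 2 + 1; at 3: 3^(3 + 1) + 3^3 + 3 + 1 = 112; next = 111
base 3: 111 = 3^(3 + 1) + 3^3 + 3; at 4: 4^(4 + 1) + 4^4 + 4 = 1284; next = 1283
base 4: 1283 = 4^(4 + 1) + 4^4 + 3; at 5: 5^(5 + 1) + 5^5 + 3 = 18753; next = 18752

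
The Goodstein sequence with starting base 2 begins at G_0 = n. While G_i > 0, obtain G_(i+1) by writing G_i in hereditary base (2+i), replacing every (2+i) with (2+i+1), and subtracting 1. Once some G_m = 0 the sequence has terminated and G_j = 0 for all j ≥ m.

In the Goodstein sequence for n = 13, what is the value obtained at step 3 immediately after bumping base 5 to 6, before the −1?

G_0=13  [base 2] 2^(2 + 1) + 2^2 + 1  →[2↦3]→  3^(3 + 1) + 3^3 + 1 = 109  −1 ⇒ G_1=108
G_1=108  [base 3] 3^(3 + 1) + 3^3  →[3↦4]→  4^(4 + 1) + 4^4 = 1280  −1 ⇒ G_2=1279
G_2=1279  [base 4] 4^(4 + 1) + 3·4^3 + 3·4^2 + 3·4 + 3  →[4↦5]→  5^(5 + 1) + 3·5^3 + 3·5^2 + 3·5 + 3 = 16093  −1 ⇒ G_3=16092
G_3=16092  [base 5] 5^(5 + 1) + 3·5^3 + 3·5^2 + 3·5 + 2  →[5↦6]→  6^(6 + 1) + 3·6^3 + 3·6^2 + 3·6 + 2 = 280712  −1 ⇒ G_4=280711

280712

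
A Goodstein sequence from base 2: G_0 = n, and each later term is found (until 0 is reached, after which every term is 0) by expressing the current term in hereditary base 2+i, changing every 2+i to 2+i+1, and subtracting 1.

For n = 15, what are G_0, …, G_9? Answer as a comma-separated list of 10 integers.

step 0: 15 = 2^(2 + 1) + 2^2 + 2 + 1; sub 3 for 2: 3^(3 + 1) + 3^3 + 3 + 1; = 112; G_1 = 112−1 = 111
step 1: 111 = 3^(3 + 1) + 3^3 + 3; sub 4 for 3: 4^(4 + 1) + 4^4 + 4; = 1284; G_2 = 1284−1 = 1283
step 2: 1283 = 4^(4 + 1) + 4^4 + 3; sub 5 for 4: 5^(5 + 1) + 5^5 + 3; = 18753; G_3 = 18753−1 = 18752
step 3: 18752 = 5^(5 + 1) + 5^5 + 2; sub 6 for 5: 6^(6 + 1) + 6^6 + 2; = 326594; G_4 = 326594−1 = 326593
step 4: 326593 = 6^(6 + 1) + 6^6 + 1; sub 7 for 6: 7^(7 + 1) + 7^7 + 1; = 6588345; G_5 = 6588345−1 = 6588344
step 5: 6588344 = 7^(7 + 1) + 7^7; sub 8 for 7: 8^(8 + 1) + 8^8; = 150994944; G_6 = 150994944−1 = 150994943
step 6: 150994943 = 8^(8 + 1) + 7·8^7 + 7·8^6 + 7·8^5 + 7·8^4 + 7·8^3 + 7·8^2 + 7·8 + 7; sub 9 for 8: 9^(9 + 1) + 7·9^7 + 7·9^6 + 7·9^5 + 7·9^4 + 7·9^3 + 7·9^2 + 7·9 + 7; = 3524450281; G_7 = 3524450281−1 = 3524450280
step 7: 3524450280 = 9^(9 + 1) + 7·9^7 + 7·9^6 + 7·9^5 + 7·9^4 + 7·9^3 + 7·9^2 + 7·9 + 6; sub 10 for 9: 10^(10 + 1) + 7·10^7 + 7·10^6 + 7·10^5 + 7·10^4 + 7·10^3 + 7·10^2 + 7·10 + 6; = 100077777776; G_8 = 100077777776−1 = 100077777775
step 8: 100077777775 = 10^(10 + 1) + 7·10^7 + 7·10^6 + 7·10^5 + 7·10^4 + 7·10^3 + 7·10^2 + 7·10 + 5; sub 11 for 10: 11^(11 + 1) + 7·11^7 + 7·11^6 + 7·11^5 + 7·11^4 + 7·11^3 + 7·11^2 + 7·11 + 5; = 3138578427935; G_9 = 3138578427935−1 = 3138578427934

15, 111, 1283, 18752, 326593, 6588344, 150994943, 3524450280, 100077777775, 3138578427934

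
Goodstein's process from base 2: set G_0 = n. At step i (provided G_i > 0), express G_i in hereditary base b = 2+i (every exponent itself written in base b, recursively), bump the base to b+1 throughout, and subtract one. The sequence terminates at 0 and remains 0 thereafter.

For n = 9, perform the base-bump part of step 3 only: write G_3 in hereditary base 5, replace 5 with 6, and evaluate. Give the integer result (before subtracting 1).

G_0 = 9. HB_2(9) = 2^(2 + 1) + 1. Bump = 82. G_1 = 81.
G_1 = 81. HB_3(81) = 3^(3 + 1). Bump = 1024. G_2 = 1023.
G_2 = 1023. HB_4(1023) = 3·4^4 + 3·4^3 + 3·4^2 + 3·4 + 3. Bump = 9843. G_3 = 9842.

140744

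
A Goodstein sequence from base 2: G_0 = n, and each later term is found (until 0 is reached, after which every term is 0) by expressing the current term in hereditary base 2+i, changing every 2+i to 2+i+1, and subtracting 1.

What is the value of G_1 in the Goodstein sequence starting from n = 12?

12 —HB2→ 2^(2 + 1) + 2^2 —bump→ 3^(3 + 1) + 3^3 = 108 —(−1)→ 107
107 —HB3→ 3^(3 + 1) + 2·3^2 + 2·3 + 2 —bump→ 4^(4 + 1) + 2·4^2 + 2·4 + 2 = 1066 —(−1)→ 1065

107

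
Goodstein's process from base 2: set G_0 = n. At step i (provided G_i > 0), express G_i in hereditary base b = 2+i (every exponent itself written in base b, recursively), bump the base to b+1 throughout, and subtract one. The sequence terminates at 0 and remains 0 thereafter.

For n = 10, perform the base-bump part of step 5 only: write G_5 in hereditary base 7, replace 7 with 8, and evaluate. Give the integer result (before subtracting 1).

step 0: 10 = 2^(2 + 1) + 2; sub 3 for 2: 3^(3 + 1) + 3; = 84; G_1 = 84−1 = 83
step 1: 83 = 3^(3 + 1) + 2; sub 4 for 3: 4^(4 + 1) + 2; = 1026; G_2 = 1026−1 = 1025
step 2: 1025 = 4^(4 + 1) + 1; sub 5 for 4: 5^(5 + 1) + 1; = 15626; G_3 = 15626−1 = 15625
step 3: 15625 = 5^(5 + 1); sub 6 for 5: 6^(6 + 1); = 279936; G_4 = 279936−1 = 279935
step 4: 279935 = 5·6^6 + 5·6^5 + 5·6^4 + 5·6^3 + 5·6^2 + 5·6 + 5; sub 7 for 6: 5·7^7 + 5·7^5 + 5·7^4 + 5·7^3 + 5·7^2 + 5·7 + 5; = 4215755; G_5 = 4215755−1 = 4215754
step 5: 4215754 = 5·7^7 + 5·7^5 + 5·7^4 + 5·7^3 + 5·7^2 + 5·7 + 4; sub 8 for 7: 5·8^8 + 5·8^5 + 5·8^4 + 5·8^3 + 5·8^2 + 5·8 + 4; = 84073324; G_6 = 84073324−1 = 84073323

84073324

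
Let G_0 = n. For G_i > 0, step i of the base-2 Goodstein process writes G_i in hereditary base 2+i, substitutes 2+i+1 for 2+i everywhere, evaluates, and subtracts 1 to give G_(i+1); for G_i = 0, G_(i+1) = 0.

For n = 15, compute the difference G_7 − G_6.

(0) 15|_2 = 2^(2 + 1) + 2^2 + 2 + 1 ↦ 3^(3 + 1) + 3^3 + 3 + 1|_3 = 112 ⇒ 111
(1) 111|_3 = 3^(3 + 1) + 3^3 + 3 ↦ 4^(4 + 1) + 4^4 + 4|_4 = 1284 ⇒ 1283
(2) 1283|_4 = 4^(4 + 1) + 4^4 + 3 ↦ 5^(5 + 1) + 5^5 + 3|_5 = 18753 ⇒ 18752
(3) 18752|_5 = 5^(5 + 1) + 5^5 + 2 ↦ 6^(6 + 1) + 6^6 + 2|_6 = 326594 ⇒ 326593
(4) 326593|_6 = 6^(6 + 1) + 6^6 + 1 ↦ 7^(7 + 1) + 7^7 + 1|_7 = 6588345 ⇒ 6588344
(5) 6588344|_7 = 7^(7 + 1) + 7^7 ↦ 8^(8 + 1) + 8^8|_8 = 150994944 ⇒ 150994943
(6) 150994943|_8 = 8^(8 + 1) + 7·8^7 + 7·8^6 + 7·8^5 + 7·8^4 + 7·8^3 + 7·8^2 + 7·8 + 7 ↦ 9^(9 + 1) + 7·9^7 + 7·9^6 + 7·9^5 + 7·9^4 + 7·9^3 + 7·9^2 + 7·9 + 7|_9 = 3524450281 ⇒ 3524450280

3373455337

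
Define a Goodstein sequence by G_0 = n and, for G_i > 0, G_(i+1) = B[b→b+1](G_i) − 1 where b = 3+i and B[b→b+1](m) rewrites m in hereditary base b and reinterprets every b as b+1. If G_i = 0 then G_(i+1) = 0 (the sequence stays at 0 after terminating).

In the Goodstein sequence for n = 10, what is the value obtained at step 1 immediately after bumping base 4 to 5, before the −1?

25

G_0=10  [base 3] 3^2 + 1  →[3↦4]→  4^2 + 1 = 17  −1 ⇒ G_1=16
G_1=16  [base 4] 4^2  →[4↦5]→  5^2 = 25  −1 ⇒ G_2=24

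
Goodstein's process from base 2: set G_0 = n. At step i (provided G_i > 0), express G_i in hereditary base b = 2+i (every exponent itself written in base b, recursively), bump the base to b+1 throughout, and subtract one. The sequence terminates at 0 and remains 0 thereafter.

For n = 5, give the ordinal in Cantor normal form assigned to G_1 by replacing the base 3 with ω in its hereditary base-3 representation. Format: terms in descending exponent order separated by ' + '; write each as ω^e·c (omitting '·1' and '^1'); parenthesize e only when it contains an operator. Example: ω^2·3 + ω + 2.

ω^ω

step 0: 5 = 2^2 + 1; sub 3 for 2: 3^3 + 1; = 28; G_1 = 28−1 = 27
step 1: 27 = 3^3; sub 4 for 3: 4^4; = 256; G_2 = 256−1 = 255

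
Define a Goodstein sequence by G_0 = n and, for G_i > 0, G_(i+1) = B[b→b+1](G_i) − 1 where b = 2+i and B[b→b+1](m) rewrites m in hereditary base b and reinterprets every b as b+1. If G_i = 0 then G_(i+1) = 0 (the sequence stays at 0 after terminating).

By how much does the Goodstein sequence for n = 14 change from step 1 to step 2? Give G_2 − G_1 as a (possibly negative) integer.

i=0: 14 = 2^(2 + 1) + 2^2 + 2 (b=2); 2→3: 3^(3 + 1) + 3^3 + 3 = 111; 111−1 = 110
i=1: 110 = 3^(3 + 1) + 3^3 + 2 (b=3); 3→4: 4^(4 + 1) + 4^4 + 2 = 1282; 1282−1 = 1281

1171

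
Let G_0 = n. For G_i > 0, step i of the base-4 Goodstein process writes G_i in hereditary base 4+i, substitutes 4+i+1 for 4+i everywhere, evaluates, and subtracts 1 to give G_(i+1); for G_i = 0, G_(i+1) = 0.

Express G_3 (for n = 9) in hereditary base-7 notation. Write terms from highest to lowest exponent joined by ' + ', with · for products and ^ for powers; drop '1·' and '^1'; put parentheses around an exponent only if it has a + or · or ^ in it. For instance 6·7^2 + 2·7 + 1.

[0] 9 ≡ 2·4 + 1 (base 4). Lift 5: 11. −1: 10.
[1] 10 ≡ 2·5 (base 5). Lift 6: 12. −1: 11.
[2] 11 ≡ 6 + 5 (base 6). Lift 7: 12. −1: 11.

7 + 4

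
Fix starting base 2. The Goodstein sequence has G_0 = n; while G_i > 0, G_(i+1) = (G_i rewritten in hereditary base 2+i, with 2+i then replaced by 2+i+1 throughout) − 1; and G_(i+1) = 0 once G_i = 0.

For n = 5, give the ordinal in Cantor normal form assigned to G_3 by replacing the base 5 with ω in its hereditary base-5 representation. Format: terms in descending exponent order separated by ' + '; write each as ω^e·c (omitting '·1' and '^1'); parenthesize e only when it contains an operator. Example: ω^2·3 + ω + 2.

step 0: 5 = 2^2 + 1; sub 3 for 2: 3^3 + 1; = 28; G_1 = 28−1 = 27
step 1: 27 = 3^3; sub 4 for 3: 4^4; = 256; G_2 = 256−1 = 255
step 2: 255 = 3·4^3 + 3·4^2 + 3·4 + 3; sub 5 for 4: 3·5^3 + 3·5^2 + 3·5 + 3; = 468; G_3 = 468−1 = 467
step 3: 467 = 3·5^3 + 3·5^2 + 3·5 + 2; sub 6 for 5: 3·6^3 + 3·6^2 + 3·6 + 2; = 776; G_4 = 776−1 = 775

ω^3·3 + ω^2·3 + ω·3 + 2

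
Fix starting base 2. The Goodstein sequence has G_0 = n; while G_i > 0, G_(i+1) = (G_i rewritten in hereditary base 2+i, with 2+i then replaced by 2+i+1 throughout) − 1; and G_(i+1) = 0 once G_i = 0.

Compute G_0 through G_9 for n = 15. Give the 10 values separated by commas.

15, 111, 1283, 18752, 326593, 6588344, 150994943, 3524450280, 100077777775, 3138578427934

G_0 = 15. HB_2(15) = 2^(2 + 1) + 2^2 + 2 + 1. Bump = 112. G_1 = 111.
G_1 = 111. HB_3(111) = 3^(3 + 1) + 3^3 + 3. Bump = 1284. G_2 = 1283.
G_2 = 1283. HB_4(1283) = 4^(4 + 1) + 4^4 + 3. Bump = 18753. G_3 = 18752.
G_3 = 18752. HB_5(18752) = 5^(5 + 1) + 5^5 + 2. Bump = 326594. G_4 = 326593.
G_4 = 326593. HB_6(326593) = 6^(6 + 1) + 6^6 + 1. Bump = 6588345. G_5 = 6588344.
G_5 = 6588344. HB_7(6588344) = 7^(7 + 1) + 7^7. Bump = 150994944. G_6 = 150994943.
G_6 = 150994943. HB_8(150994943) = 8^(8 + 1) + 7·8^7 + 7·8^6 + 7·8^5 + 7·8^4 + 7·8^3 + 7·8^2 + 7·8 + 7. Bump = 3524450281. G_7 = 3524450280.
G_7 = 3524450280. HB_9(3524450280) = 9^(9 + 1) + 7·9^7 + 7·9^6 + 7·9^5 + 7·9^4 + 7·9^3 + 7·9^2 + 7·9 + 6. Bump = 100077777776. G_8 = 100077777775.
G_8 = 100077777775. HB_10(100077777775) = 10^(10 + 1) + 7·10^7 + 7·10^6 + 7·10^5 + 7·10^4 + 7·10^3 + 7·10^2 + 7·10 + 5. Bump = 3138578427935. G_9 = 3138578427934.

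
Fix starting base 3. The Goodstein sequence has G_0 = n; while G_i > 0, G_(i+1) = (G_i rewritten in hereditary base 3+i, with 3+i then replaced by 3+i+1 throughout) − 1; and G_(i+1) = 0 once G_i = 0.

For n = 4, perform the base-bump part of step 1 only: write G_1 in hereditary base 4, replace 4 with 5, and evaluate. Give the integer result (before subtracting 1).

5

base 3: 4 = 3 + 1; at 4: 4 + 1 = 5; next = 4
base 4: 4 = 4; at 5: 5 = 5; next = 4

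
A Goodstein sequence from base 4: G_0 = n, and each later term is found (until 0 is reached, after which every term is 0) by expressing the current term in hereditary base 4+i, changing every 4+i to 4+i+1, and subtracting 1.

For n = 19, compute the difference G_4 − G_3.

14

(0) 19|_4 = 4^2 + 3 ↦ 5^2 + 3|_5 = 28 ⇒ 27
(1) 27|_5 = 5^2 + 2 ↦ 6^2 + 2|_6 = 38 ⇒ 37
(2) 37|_6 = 6^2 + 1 ↦ 7^2 + 1|_7 = 50 ⇒ 49
(3) 49|_7 = 7^2 ↦ 8^2|_8 = 64 ⇒ 63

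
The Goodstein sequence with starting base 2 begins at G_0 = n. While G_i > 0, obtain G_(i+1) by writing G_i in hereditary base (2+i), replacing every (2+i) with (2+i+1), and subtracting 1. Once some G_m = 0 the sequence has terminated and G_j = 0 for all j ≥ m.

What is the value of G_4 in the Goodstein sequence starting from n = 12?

(0) 12|_2 = 2^(2 + 1) + 2^2 ↦ 3^(3 + 1) + 3^3|_3 = 108 ⇒ 107
(1) 107|_3 = 3^(3 + 1) + 2·3^2 + 2·3 + 2 ↦ 4^(4 + 1) + 2·4^2 + 2·4 + 2|_4 = 1066 ⇒ 1065
(2) 1065|_4 = 4^(4 + 1) + 2·4^2 + 2·4 + 1 ↦ 5^(5 + 1) + 2·5^2 + 2·5 + 1|_5 = 15686 ⇒ 15685
(3) 15685|_5 = 5^(5 + 1) + 2·5^2 + 2·5 ↦ 6^(6 + 1) + 2·6^2 + 2·6|_6 = 280020 ⇒ 280019

280019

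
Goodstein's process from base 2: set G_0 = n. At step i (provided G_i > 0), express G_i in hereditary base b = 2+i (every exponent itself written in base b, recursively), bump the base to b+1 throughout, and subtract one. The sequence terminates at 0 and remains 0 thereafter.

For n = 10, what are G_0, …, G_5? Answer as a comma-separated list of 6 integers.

[0] 10 ≡ 2^(2 + 1) + 2 (base 2). Lift 3: 84. −1: 83.
[1] 83 ≡ 3^(3 + 1) + 2 (base 3). Lift 4: 1026. −1: 1025.
[2] 1025 ≡ 4^(4 + 1) + 1 (base 4). Lift 5: 15626. −1: 15625.
[3] 15625 ≡ 5^(5 + 1) (base 5). Lift 6: 279936. −1: 279935.
[4] 279935 ≡ 5·6^6 + 5·6^5 + 5·6^4 + 5·6^3 + 5·6^2 + 5·6 + 5 (base 6). Lift 7: 4215755. −1: 4215754.

10, 83, 1025, 15625, 279935, 4215754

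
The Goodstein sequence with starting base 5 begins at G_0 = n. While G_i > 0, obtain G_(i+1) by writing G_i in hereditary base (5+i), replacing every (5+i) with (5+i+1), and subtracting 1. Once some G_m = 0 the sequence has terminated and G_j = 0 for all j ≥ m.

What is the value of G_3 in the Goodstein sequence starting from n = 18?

24

[0] 18 ≡ 3·5 + 3 (base 5). Lift 6: 21. −1: 20.
[1] 20 ≡ 3·6 + 2 (base 6). Lift 7: 23. −1: 22.
[2] 22 ≡ 3·7 + 1 (base 7). Lift 8: 25. −1: 24.
[3] 24 ≡ 3·8 (base 8). Lift 9: 27. −1: 26.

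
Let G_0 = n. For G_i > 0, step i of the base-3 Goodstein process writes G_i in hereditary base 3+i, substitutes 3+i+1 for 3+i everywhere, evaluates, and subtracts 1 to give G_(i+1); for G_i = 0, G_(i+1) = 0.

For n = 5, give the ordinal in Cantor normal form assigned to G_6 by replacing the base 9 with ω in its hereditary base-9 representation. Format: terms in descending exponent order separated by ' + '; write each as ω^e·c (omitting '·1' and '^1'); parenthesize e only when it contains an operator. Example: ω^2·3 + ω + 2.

2

i=0: 5 = 3 + 2 (b=3); 3→4: 4 + 2 = 6; 6−1 = 5
i=1: 5 = 4 + 1 (b=4); 4→5: 5 + 1 = 6; 6−1 = 5
i=2: 5 = 5 (b=5); 5→6: 6 = 6; 6−1 = 5
i=3: 5 = 5 (b=6); 6→7: 5 = 5; 5−1 = 4
i=4: 4 = 4 (b=7); 7→8: 4 = 4; 4−1 = 3
i=5: 3 = 3 (b=8); 8→9: 3 = 3; 3−1 = 2
i=6: 2 = 2 (b=9); 9→10: 2 = 2; 2−1 = 1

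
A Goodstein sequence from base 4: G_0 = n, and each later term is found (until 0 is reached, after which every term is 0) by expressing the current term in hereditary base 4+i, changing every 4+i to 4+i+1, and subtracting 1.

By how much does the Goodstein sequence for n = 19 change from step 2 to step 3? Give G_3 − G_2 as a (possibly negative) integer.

12

(0) 19|_4 = 4^2 + 3 ↦ 5^2 + 3|_5 = 28 ⇒ 27
(1) 27|_5 = 5^2 + 2 ↦ 6^2 + 2|_6 = 38 ⇒ 37
(2) 37|_6 = 6^2 + 1 ↦ 7^2 + 1|_7 = 50 ⇒ 49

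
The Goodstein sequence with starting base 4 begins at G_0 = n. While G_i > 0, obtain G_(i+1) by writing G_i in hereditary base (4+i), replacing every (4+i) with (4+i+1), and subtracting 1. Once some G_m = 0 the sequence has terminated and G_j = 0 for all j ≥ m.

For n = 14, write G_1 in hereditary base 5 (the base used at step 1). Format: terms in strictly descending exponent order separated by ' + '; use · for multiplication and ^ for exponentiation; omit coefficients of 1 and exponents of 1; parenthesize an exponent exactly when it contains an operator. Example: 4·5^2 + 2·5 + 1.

3·5 + 1

i=0: 14 = 3·4 + 2 (b=4); 4→5: 3·5 + 2 = 17; 17−1 = 16
i=1: 16 = 3·5 + 1 (b=5); 5→6: 3·6 + 1 = 19; 19−1 = 18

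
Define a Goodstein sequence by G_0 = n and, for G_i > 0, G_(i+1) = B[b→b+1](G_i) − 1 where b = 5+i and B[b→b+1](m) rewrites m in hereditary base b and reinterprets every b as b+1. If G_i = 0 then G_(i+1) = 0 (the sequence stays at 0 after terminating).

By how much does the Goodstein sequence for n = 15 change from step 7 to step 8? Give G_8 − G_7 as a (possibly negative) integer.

0

15 —HB5→ 3·5 —bump→ 3·6 = 18 —(−1)→ 17
17 —HB6→ 2·6 + 5 —bump→ 2·7 + 5 = 19 —(−1)→ 18
18 —HB7→ 2·7 + 4 —bump→ 2·8 + 4 = 20 —(−1)→ 19
19 —HB8→ 2·8 + 3 —bump→ 2·9 + 3 = 21 —(−1)→ 20
20 —HB9→ 2·9 + 2 —bump→ 2·10 + 2 = 22 —(−1)→ 21
21 —HB10→ 2·10 + 1 —bump→ 2·11 + 1 = 23 —(−1)→ 22
22 —HB11→ 2·11 —bump→ 2·12 = 24 —(−1)→ 23
23 —HB12→ 12 + 11 —bump→ 13 + 11 = 24 —(−1)→ 23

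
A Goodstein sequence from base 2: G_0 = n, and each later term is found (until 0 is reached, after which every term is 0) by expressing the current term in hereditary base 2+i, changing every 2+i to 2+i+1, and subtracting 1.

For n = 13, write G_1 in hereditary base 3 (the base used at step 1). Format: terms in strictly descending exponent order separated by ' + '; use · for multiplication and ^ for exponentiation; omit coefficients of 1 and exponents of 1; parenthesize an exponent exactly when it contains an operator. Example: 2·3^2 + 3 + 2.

13 —HB2→ 2^(2 + 1) + 2^2 + 1 —bump→ 3^(3 + 1) + 3^3 + 1 = 109 —(−1)→ 108
108 —HB3→ 3^(3 + 1) + 3^3 —bump→ 4^(4 + 1) + 4^4 = 1280 —(−1)→ 1279

3^(3 + 1) + 3^3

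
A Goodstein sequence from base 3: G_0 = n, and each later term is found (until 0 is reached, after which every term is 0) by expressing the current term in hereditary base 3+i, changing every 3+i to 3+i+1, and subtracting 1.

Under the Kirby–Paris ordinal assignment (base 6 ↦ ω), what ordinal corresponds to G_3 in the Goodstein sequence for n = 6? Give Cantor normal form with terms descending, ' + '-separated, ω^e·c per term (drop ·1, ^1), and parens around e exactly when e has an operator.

ω + 1

6 —HB3→ 2·3 —bump→ 2·4 = 8 —(−1)→ 7
7 —HB4→ 4 + 3 —bump→ 5 + 3 = 8 —(−1)→ 7
7 —HB5→ 5 + 2 —bump→ 6 + 2 = 8 —(−1)→ 7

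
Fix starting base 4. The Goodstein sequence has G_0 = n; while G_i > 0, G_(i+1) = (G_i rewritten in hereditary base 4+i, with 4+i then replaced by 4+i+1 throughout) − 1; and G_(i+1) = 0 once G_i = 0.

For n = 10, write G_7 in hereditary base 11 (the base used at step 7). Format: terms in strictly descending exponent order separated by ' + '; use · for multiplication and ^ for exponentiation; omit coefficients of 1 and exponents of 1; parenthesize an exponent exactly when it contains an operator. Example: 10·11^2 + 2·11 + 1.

[0] 10 ≡ 2·4 + 2 (base 4). Lift 5: 12. −1: 11.
[1] 11 ≡ 2·5 + 1 (base 5). Lift 6: 13. −1: 12.
[2] 12 ≡ 2·6 (base 6). Lift 7: 14. −1: 13.
[3] 13 ≡ 7 + 6 (base 7). Lift 8: 14. −1: 13.
[4] 13 ≡ 8 + 5 (base 8). Lift 9: 14. −1: 13.
[5] 13 ≡ 9 + 4 (base 9). Lift 10: 14. −1: 13.
[6] 13 ≡ 10 + 3 (base 10). Lift 11: 14. −1: 13.
[7] 13 ≡ 11 + 2 (base 11). Lift 12: 14. −1: 13.

11 + 2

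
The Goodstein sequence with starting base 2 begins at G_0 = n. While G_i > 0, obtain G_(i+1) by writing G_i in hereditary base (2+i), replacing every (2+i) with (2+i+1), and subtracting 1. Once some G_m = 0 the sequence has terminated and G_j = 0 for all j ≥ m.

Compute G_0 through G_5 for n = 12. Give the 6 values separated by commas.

base 2: 12 = 2^(2 + 1) + 2^2; at 3: 3^(3 + 1) + 3^3 = 108; next = 107
base 3: 107 = 3^(3 + 1) + 2·3^2 + 2·3 + 2; at 4: 4^(4 + 1) + 2·4^2 + 2·4 + 2 = 1066; next = 1065
base 4: 1065 = 4^(4 + 1) + 2·4^2 + 2·4 + 1; at 5: 5^(5 + 1) + 2·5^2 + 2·5 + 1 = 15686; next = 15685
base 5: 15685 = 5^(5 + 1) + 2·5^2 + 2·5; at 6: 6^(6 + 1) + 2·6^2 + 2·6 = 280020; next = 280019
base 6: 280019 = 6^(6 + 1) + 2·6^2 + 6 + 5; at 7: 7^(7 + 1) + 2·7^2 + 7 + 5 = 5764911; next = 5764910

12, 107, 1065, 15685, 280019, 5764910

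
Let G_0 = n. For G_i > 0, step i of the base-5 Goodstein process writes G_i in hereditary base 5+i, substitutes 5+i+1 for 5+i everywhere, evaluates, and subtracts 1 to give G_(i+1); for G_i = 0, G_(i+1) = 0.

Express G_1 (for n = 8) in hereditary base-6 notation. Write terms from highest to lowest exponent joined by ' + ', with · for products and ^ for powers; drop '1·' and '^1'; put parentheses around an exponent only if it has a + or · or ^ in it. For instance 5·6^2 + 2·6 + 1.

base 5: 8 = 5 + 3; at 6: 6 + 3 = 9; next = 8
base 6: 8 = 6 + 2; at 7: 7 + 2 = 9; next = 8

6 + 2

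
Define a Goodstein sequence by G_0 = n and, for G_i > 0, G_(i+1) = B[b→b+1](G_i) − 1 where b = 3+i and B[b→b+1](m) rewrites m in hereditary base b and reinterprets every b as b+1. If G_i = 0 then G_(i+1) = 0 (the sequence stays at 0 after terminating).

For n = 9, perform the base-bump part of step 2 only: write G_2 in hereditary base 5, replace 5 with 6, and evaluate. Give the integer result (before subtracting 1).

20

step 0: 9 = 3^2; sub 4 for 3: 4^2; = 16; G_1 = 16−1 = 15
step 1: 15 = 3·4 + 3; sub 5 for 4: 3·5 + 3; = 18; G_2 = 18−1 = 17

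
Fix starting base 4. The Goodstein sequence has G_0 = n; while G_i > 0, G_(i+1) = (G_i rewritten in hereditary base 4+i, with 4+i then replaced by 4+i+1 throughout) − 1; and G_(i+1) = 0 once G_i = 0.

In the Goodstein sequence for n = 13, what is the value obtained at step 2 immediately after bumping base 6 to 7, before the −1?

19

[0] 13 ≡ 3·4 + 1 (base 4). Lift 5: 16. −1: 15.
[1] 15 ≡ 3·5 (base 5). Lift 6: 18. −1: 17.
[2] 17 ≡ 2·6 + 5 (base 6). Lift 7: 19. −1: 18.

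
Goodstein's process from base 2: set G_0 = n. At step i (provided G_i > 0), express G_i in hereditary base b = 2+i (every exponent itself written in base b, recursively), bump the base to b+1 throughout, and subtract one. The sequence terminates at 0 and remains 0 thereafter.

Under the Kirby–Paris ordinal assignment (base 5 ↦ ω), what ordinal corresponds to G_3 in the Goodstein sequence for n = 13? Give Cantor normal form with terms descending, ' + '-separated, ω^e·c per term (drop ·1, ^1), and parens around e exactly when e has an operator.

ω^(ω + 1) + ω^3·3 + ω^2·3 + ω·3 + 2

[0] 13 ≡ 2^(2 + 1) + 2^2 + 1 (base 2). Lift 3: 109. −1: 108.
[1] 108 ≡ 3^(3 + 1) + 3^3 (base 3). Lift 4: 1280. −1: 1279.
[2] 1279 ≡ 4^(4 + 1) + 3·4^3 + 3·4^2 + 3·4 + 3 (base 4). Lift 5: 16093. −1: 16092.
[3] 16092 ≡ 5^(5 + 1) + 3·5^3 + 3·5^2 + 3·5 + 2 (base 5). Lift 6: 280712. −1: 280711.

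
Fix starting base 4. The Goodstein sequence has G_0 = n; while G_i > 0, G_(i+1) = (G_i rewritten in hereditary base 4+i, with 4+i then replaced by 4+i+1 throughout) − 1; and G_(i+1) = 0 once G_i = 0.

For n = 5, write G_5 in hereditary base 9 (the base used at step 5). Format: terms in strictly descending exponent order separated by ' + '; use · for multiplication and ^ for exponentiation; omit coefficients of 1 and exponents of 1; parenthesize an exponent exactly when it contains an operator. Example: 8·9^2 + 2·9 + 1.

G_0=5  [base 4] 4 + 1  →[4↦5]→  5 + 1 = 6  −1 ⇒ G_1=5
G_1=5  [base 5] 5  →[5↦6]→  6 = 6  −1 ⇒ G_2=5
G_2=5  [base 6] 5  →[6↦7]→  5 = 5  −1 ⇒ G_3=4
G_3=4  [base 7] 4  →[7↦8]→  4 = 4  −1 ⇒ G_4=3
G_4=3  [base 8] 3  →[8↦9]→  3 = 3  −1 ⇒ G_5=2
G_5=2  [base 9] 2  →[9↦10]→  2 = 2  −1 ⇒ G_6=1

2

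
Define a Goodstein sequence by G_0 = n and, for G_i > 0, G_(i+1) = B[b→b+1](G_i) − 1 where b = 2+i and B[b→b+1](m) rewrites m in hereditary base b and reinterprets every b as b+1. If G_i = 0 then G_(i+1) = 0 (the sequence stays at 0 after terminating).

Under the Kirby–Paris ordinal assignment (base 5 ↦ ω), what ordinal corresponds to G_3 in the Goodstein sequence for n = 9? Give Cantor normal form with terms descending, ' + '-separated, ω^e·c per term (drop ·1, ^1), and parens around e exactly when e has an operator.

G_0=9  [base 2] 2^(2 + 1) + 1  →[2↦3]→  3^(3 + 1) + 1 = 82  −1 ⇒ G_1=81
G_1=81  [base 3] 3^(3 + 1)  →[3↦4]→  4^(4 + 1) = 1024  −1 ⇒ G_2=1023
G_2=1023  [base 4] 3·4^4 + 3·4^3 + 3·4^2 + 3·4 + 3  →[4↦5]→  3·5^5 + 3·5^3 + 3·5^2 + 3·5 + 3 = 9843  −1 ⇒ G_3=9842
G_3=9842  [base 5] 3·5^5 + 3·5^3 + 3·5^2 + 3·5 + 2  →[5↦6]→  3·6^6 + 3·6^3 + 3·6^2 + 3·6 + 2 = 140744  −1 ⇒ G_4=140743

ω^ω·3 + ω^3·3 + ω^2·3 + ω·3 + 2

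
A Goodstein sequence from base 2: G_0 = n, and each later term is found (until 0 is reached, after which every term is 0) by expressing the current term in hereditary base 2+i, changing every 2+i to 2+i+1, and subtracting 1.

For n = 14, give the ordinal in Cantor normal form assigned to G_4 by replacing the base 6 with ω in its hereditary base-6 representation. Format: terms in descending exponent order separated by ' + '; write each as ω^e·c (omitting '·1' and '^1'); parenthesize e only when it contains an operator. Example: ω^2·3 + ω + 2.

i=0: 14 = 2^(2 + 1) + 2^2 + 2 (b=2); 2→3: 3^(3 + 1) + 3^3 + 3 = 111; 111−1 = 110
i=1: 110 = 3^(3 + 1) + 3^3 + 2 (b=3); 3→4: 4^(4 + 1) + 4^4 + 2 = 1282; 1282−1 = 1281
i=2: 1281 = 4^(4 + 1) + 4^4 + 1 (b=4); 4→5: 5^(5 + 1) + 5^5 + 1 = 18751; 18751−1 = 18750
i=3: 18750 = 5^(5 + 1) + 5^5 (b=5); 5→6: 6^(6 + 1) + 6^6 = 326592; 326592−1 = 326591
i=4: 326591 = 6^(6 + 1) + 5·6^5 + 5·6^4 + 5·6^3 + 5·6^2 + 5·6 + 5 (b=6); 6→7: 7^(7 + 1) + 5·7^5 + 5·7^4 + 5·7^3 + 5·7^2 + 5·7 + 5 = 5862841; 5862841−1 = 5862840

ω^(ω + 1) + ω^5·5 + ω^4·5 + ω^3·5 + ω^2·5 + ω·5 + 5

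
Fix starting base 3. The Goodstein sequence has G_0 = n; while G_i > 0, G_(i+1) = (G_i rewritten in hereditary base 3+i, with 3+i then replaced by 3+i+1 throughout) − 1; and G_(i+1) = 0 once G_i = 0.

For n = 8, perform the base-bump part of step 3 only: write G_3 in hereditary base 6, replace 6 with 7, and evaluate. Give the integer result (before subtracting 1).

12

base 3: 8 = 2·3 + 2; at 4: 2·4 + 2 = 10; next = 9
base 4: 9 = 2·4 + 1; at 5: 2·5 + 1 = 11; next = 10
base 5: 10 = 2·5; at 6: 2·6 = 12; next = 11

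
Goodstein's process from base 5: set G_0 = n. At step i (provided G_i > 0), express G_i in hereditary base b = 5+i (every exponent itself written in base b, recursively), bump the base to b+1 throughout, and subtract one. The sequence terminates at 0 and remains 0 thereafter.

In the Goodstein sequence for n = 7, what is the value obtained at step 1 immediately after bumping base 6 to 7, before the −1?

8

[0] 7 ≡ 5 + 2 (base 5). Lift 6: 8. −1: 7.
[1] 7 ≡ 6 + 1 (base 6). Lift 7: 8. −1: 7.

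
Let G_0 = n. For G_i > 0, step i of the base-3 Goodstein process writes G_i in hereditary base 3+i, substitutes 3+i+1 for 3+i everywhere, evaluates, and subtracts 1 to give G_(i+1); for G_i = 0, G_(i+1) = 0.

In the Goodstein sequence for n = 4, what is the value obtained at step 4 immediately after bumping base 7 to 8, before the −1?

2

[0] 4 ≡ 3 + 1 (base 3). Lift 4: 5. −1: 4.
[1] 4 ≡ 4 (base 4). Lift 5: 5. −1: 4.
[2] 4 ≡ 4 (base 5). Lift 6: 4. −1: 3.
[3] 3 ≡ 3 (base 6). Lift 7: 3. −1: 2.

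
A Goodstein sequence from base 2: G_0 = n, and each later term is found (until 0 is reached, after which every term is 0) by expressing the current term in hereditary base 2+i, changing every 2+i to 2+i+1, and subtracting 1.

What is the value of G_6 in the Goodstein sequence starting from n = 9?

i=0: 9 = 2^(2 + 1) + 1 (b=2); 2→3: 3^(3 + 1) + 1 = 82; 82−1 = 81
i=1: 81 = 3^(3 + 1) (b=3); 3→4: 4^(4 + 1) = 1024; 1024−1 = 1023
i=2: 1023 = 3·4^4 + 3·4^3 + 3·4^2 + 3·4 + 3 (b=4); 4→5: 3·5^5 + 3·5^3 + 3·5^2 + 3·5 + 3 = 9843; 9843−1 = 9842
i=3: 9842 = 3·5^5 + 3·5^3 + 3·5^2 + 3·5 + 2 (b=5); 5→6: 3·6^6 + 3·6^3 + 3·6^2 + 3·6 + 2 = 140744; 140744−1 = 140743
i=4: 140743 = 3·6^6 + 3·6^3 + 3·6^2 + 3·6 + 1 (b=6); 6→7: 3·7^7 + 3·7^3 + 3·7^2 + 3·7 + 1 = 2471827; 2471827−1 = 2471826
i=5: 2471826 = 3·7^7 + 3·7^3 + 3·7^2 + 3·7 (b=7); 7→8: 3·8^8 + 3·8^3 + 3·8^2 + 3·8 = 50333400; 50333400−1 = 50333399
i=6: 50333399 = 3·8^8 + 3·8^3 + 3·8^2 + 2·8 + 7 (b=8); 8→9: 3·9^9 + 3·9^3 + 3·9^2 + 2·9 + 7 = 1162263922; 1162263922−1 = 1162263921

50333399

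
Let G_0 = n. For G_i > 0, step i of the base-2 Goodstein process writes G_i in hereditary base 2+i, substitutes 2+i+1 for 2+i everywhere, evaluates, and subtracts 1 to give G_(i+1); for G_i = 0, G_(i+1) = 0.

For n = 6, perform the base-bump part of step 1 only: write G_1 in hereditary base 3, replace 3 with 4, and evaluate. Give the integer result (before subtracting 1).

258

step 0: 6 = 2^2 + 2; sub 3 for 2: 3^3 + 3; = 30; G_1 = 30−1 = 29
step 1: 29 = 3^3 + 2; sub 4 for 3: 4^4 + 2; = 258; G_2 = 258−1 = 257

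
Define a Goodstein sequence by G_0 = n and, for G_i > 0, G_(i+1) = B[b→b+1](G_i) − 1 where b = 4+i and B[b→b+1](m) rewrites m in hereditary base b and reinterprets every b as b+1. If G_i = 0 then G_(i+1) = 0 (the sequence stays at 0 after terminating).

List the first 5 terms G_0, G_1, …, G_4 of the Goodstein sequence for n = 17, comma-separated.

17, 25, 35, 39, 43

G_0 = 17. HB_4(17) = 4^2 + 1. Bump = 26. G_1 = 25.
G_1 = 25. HB_5(25) = 5^2. Bump = 36. G_2 = 35.
G_2 = 35. HB_6(35) = 5·6 + 5. Bump = 40. G_3 = 39.
G_3 = 39. HB_7(39) = 5·7 + 4. Bump = 44. G_4 = 43.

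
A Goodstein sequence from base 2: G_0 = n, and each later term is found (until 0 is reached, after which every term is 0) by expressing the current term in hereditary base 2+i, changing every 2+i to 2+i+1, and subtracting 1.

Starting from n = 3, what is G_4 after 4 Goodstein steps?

1

[0] 3 ≡ 2 + 1 (base 2). Lift 3: 4. −1: 3.
[1] 3 ≡ 3 (base 3). Lift 4: 4. −1: 3.
[2] 3 ≡ 3 (base 4). Lift 5: 3. −1: 2.
[3] 2 ≡ 2 (base 5). Lift 6: 2. −1: 1.
[4] 1 ≡ 1 (base 6). Lift 7: 1. −1: 0.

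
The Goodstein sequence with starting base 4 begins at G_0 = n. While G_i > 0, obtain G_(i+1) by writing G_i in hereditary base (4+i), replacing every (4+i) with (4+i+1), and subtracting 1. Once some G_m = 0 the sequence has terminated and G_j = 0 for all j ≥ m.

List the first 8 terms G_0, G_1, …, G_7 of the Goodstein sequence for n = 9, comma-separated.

9, 10, 11, 11, 11, 11, 11, 11

G_0=9  [base 4] 2·4 + 1  →[4↦5]→  2·5 + 1 = 11  −1 ⇒ G_1=10
G_1=10  [base 5] 2·5  →[5↦6]→  2·6 = 12  −1 ⇒ G_2=11
G_2=11  [base 6] 6 + 5  →[6↦7]→  7 + 5 = 12  −1 ⇒ G_3=11
G_3=11  [base 7] 7 + 4  →[7↦8]→  8 + 4 = 12  −1 ⇒ G_4=11
G_4=11  [base 8] 8 + 3  →[8↦9]→  9 + 3 = 12  −1 ⇒ G_5=11
G_5=11  [base 9] 9 + 2  →[9↦10]→  10 + 2 = 12  −1 ⇒ G_6=11
G_6=11  [base 10] 10 + 1  →[10↦11]→  11 + 1 = 12  −1 ⇒ G_7=11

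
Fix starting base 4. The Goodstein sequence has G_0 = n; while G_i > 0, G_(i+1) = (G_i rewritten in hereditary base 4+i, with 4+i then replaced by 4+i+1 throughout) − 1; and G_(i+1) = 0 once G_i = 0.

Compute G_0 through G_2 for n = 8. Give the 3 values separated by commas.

8, 9, 9

(0) 8|_4 = 2·4 ↦ 2·5|_5 = 10 ⇒ 9
(1) 9|_5 = 5 + 4 ↦ 6 + 4|_6 = 10 ⇒ 9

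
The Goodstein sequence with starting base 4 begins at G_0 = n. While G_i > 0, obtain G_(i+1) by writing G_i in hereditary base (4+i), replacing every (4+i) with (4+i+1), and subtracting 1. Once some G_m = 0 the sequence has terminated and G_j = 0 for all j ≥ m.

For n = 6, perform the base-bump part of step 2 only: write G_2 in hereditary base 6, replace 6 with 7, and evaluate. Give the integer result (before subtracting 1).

step 0: 6 = 4 + 2; sub 5 for 4: 5 + 2; = 7; G_1 = 7−1 = 6
step 1: 6 = 5 + 1; sub 6 for 5: 6 + 1; = 7; G_2 = 7−1 = 6

7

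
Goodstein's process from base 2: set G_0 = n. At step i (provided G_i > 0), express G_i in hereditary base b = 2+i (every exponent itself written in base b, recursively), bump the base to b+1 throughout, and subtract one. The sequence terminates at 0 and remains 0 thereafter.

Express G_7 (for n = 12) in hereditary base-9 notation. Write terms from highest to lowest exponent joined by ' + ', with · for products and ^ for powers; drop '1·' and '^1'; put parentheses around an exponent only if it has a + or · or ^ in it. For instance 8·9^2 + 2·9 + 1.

step 0: 12 = 2^(2 + 1) + 2^2; sub 3 for 2: 3^(3 + 1) + 3^3; = 108; G_1 = 108−1 = 107
step 1: 107 = 3^(3 + 1) + 2·3^2 + 2·3 + 2; sub 4 for 3: 4^(4 + 1) + 2·4^2 + 2·4 + 2; = 1066; G_2 = 1066−1 = 1065
step 2: 1065 = 4^(4 + 1) + 2·4^2 + 2·4 + 1; sub 5 for 4: 5^(5 + 1) + 2·5^2 + 2·5 + 1; = 15686; G_3 = 15686−1 = 15685
step 3: 15685 = 5^(5 + 1) + 2·5^2 + 2·5; sub 6 for 5: 6^(6 + 1) + 2·6^2 + 2·6; = 280020; G_4 = 280020−1 = 280019
step 4: 280019 = 6^(6 + 1) + 2·6^2 + 6 + 5; sub 7 for 6: 7^(7 + 1) + 2·7^2 + 7 + 5; = 5764911; G_5 = 5764911−1 = 5764910
step 5: 5764910 = 7^(7 + 1) + 2·7^2 + 7 + 4; sub 8 for 7: 8^(8 + 1) + 2·8^2 + 8 + 4; = 134217868; G_6 = 134217868−1 = 134217867
step 6: 134217867 = 8^(8 + 1) + 2·8^2 + 8 + 3; sub 9 for 8: 9^(9 + 1) + 2·9^2 + 9 + 3; = 3486784575; G_7 = 3486784575−1 = 3486784574
step 7: 3486784574 = 9^(9 + 1) + 2·9^2 + 9 + 2; sub 10 for 9: 10^(10 + 1) + 2·10^2 + 10 + 2; = 100000000212; G_8 = 100000000212−1 = 100000000211

9^(9 + 1) + 2·9^2 + 9 + 2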